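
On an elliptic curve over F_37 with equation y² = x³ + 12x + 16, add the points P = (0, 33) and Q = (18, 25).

(16, 7)

(0, 33) + (18, 25). λ = (25 - 33)/(18 - 0) ≡ 29/18 mod 37. 18⁻¹ ≡ 35 (mod 37), so λ ≡ 16.
  x = λ² - 0 - 18 = 256 - 18 ≡ 16; y = λ·(0 - 16) - 33 ≡ 7. → (16, 7)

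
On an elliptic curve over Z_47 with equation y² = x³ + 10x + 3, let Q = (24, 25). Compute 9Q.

(31, 20)

Repeated addition: build up to 9Q.
2Q: tangent at (24, 25): λ = (3·24² + 10)/(2·25) ≡ 46/3. 3⁻¹ ≡ 16 (mod 47), so λ ≡ 46·16 ≡ 31.
  x = λ² - 24 - 24 = 961 - 48 ≡ 20; y = λ·(24 - 20) - 25 ≡ 5. → (20, 5)
3Q: (20, 5) + (24, 25). λ = (25 - 5)/(24 - 20) ≡ 20/4 mod 47. 4⁻¹ ≡ 12 (mod 47), so λ ≡ 5.
  x = λ² - 20 - 24 = 25 - 44 ≡ 28; y = λ·(20 - 28) - 5 ≡ 2. → (28, 2)
4Q: (28, 2) + (24, 25). λ = (25 - 2)/(24 - 28) ≡ 23/43 mod 47. 43⁻¹ ≡ 35 (mod 47), so λ ≡ 6.
  x = λ² - 28 - 24 = 36 - 52 ≡ 31; y = λ·(28 - 31) - 2 ≡ 27. → (31, 27)
5Q: (31, 27) + (24, 25). λ = (25 - 27)/(24 - 31) ≡ 45/40 mod 47. 40⁻¹ ≡ 20 (mod 47), so λ ≡ 7.
  x = λ² - 31 - 24 = 49 - 55 ≡ 41; y = λ·(31 - 41) - 27 ≡ 44. → (41, 44)
6Q: (41, 44) + (24, 25). λ = (25 - 44)/(24 - 41) ≡ 28/30 mod 47. 30⁻¹ ≡ 11 (mod 47) since 30·11 = 330 ≡ 1, so λ ≡ 26.
  x = λ² - 41 - 24 = 676 - 65 ≡ 0; y = λ·(41 - 0) - 44 ≡ 35. → (0, 35)
7Q: (0, 35) + (24, 25). λ = (25 - 35)/(24 - 0) ≡ 37/24 mod 47. 24⁻¹ ≡ 2 (mod 47), so λ ≡ 27.
  x = λ² - 0 - 24 = 729 - 24 ≡ 0; y = λ·(0 - 0) - 35 ≡ 12. → (0, 12)
8Q: (0, 12) + (24, 25). λ = (25 - 12)/(24 - 0) ≡ 13/24 mod 47. 24⁻¹ ≡ 2 (mod 47), so λ ≡ 26.
  x = λ² - 0 - 24 = 676 - 24 ≡ 41; y = λ·(0 - 41) - 12 ≡ 3. → (41, 3)
9Q: (41, 3) + (24, 25). λ = (25 - 3)/(24 - 41) ≡ 22/30 mod 47. 30⁻¹ ≡ 11 (mod 47) since 30·11 = 330 ≡ 1, so λ ≡ 7.
  x = λ² - 41 - 24 = 49 - 65 ≡ 31; y = λ·(41 - 31) - 3 ≡ 20. → (31, 20)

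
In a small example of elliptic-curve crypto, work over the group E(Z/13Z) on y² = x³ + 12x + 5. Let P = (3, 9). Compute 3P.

Repeated addition: build up to 3P.
2P: tangent at (3, 9): λ = (3·3² + 12)/(2·9) ≡ 0/5. 5⁻¹ ≡ 8 (mod 13) since 5·8 = 40 ≡ 1, so λ ≡ 0·8 ≡ 0.
  x = λ² - 3 - 3 = 0 - 6 ≡ 7; y = λ·(3 - 7) - 9 ≡ 4. → (7, 4)
3P: (7, 4) + (3, 9). λ = (9 - 4)/(3 - 7) ≡ 5/9 mod 13. 9⁻¹ ≡ 3 (mod 13), so λ ≡ 2.
  x = λ² - 7 - 3 = 4 - 10 ≡ 7; y = λ·(7 - 7) - 4 ≡ 9. → (7, 9)

(7, 9)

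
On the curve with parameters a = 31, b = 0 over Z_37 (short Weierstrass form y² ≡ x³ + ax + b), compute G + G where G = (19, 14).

(33, 21)

tangent at (19, 14): λ = (3·19² + 31)/(2·14) ≡ 4/28. 28⁻¹ ≡ 4 (mod 37) since 28·4 = 112 ≡ 1, so λ ≡ 4·4 ≡ 16.
  x = λ² - 19 - 19 = 256 - 38 ≡ 33; y = λ·(19 - 33) - 14 ≡ 21. → (33, 21)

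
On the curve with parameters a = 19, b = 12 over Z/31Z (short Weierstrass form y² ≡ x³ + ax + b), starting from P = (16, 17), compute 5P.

(17, 28)

Repeated addition: build up to 5P.
2P: tangent at (16, 17): λ = (3·16² + 19)/(2·17) ≡ 12/3. 3⁻¹ ≡ 21 (mod 31) since 3·21 = 63 ≡ 1, so λ ≡ 12·21 ≡ 4.
  x = λ² - 16 - 16 = 16 - 32 ≡ 15; y = λ·(16 - 15) - 17 ≡ 18. → (15, 18)
3P: (15, 18) + (16, 17). λ = (17 - 18)/(16 - 15) ≡ 30/1 mod 31. 1⁻¹ ≡ 1 (mod 31), so λ ≡ 30.
  x = λ² - 15 - 16 = 900 - 31 ≡ 1; y = λ·(15 - 1) - 18 ≡ 30. → (1, 30)
4P: (1, 30) + (16, 17). λ = (17 - 30)/(16 - 1) ≡ 18/15 mod 31. 15⁻¹ ≡ 29 (mod 31), so λ ≡ 26.
  x = λ² - 1 - 16 = 676 - 17 ≡ 8; y = λ·(1 - 8) - 30 ≡ 5. → (8, 5)
5P: (8, 5) + (16, 17). λ = (17 - 5)/(16 - 8) ≡ 12/8 mod 31. 8⁻¹ ≡ 4 (mod 31), so λ ≡ 17.
  x = λ² - 8 - 16 = 289 - 24 ≡ 17; y = λ·(8 - 17) - 5 ≡ 28. → (17, 28)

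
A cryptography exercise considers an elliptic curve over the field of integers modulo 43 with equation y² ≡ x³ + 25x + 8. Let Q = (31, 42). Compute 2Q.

tangent at (31, 42): λ = (3·31² + 25)/(2·42) ≡ 27/41. 41⁻¹ ≡ 21 (mod 43) since 41·21 = 861 ≡ 1, so λ ≡ 27·21 ≡ 8.
  x = λ² - 31 - 31 = 64 - 62 ≡ 2; y = λ·(31 - 2) - 42 ≡ 18. → (2, 18)

(2, 18)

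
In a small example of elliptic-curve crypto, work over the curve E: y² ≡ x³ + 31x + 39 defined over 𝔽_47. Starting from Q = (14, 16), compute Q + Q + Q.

Repeated addition: build up to 3Q.
2Q: tangent at (14, 16): λ = (3·14² + 31)/(2·16) ≡ 8/32. 32⁻¹ ≡ 25 (mod 47), so λ ≡ 8·25 ≡ 12.
  x = λ² - 14 - 14 = 144 - 28 ≡ 22; y = λ·(14 - 22) - 16 ≡ 29. → (22, 29)
3Q: (22, 29) + (14, 16). λ = (16 - 29)/(14 - 22) ≡ 34/39 mod 47. 39⁻¹ ≡ 41 (mod 47), so λ ≡ 31.
  x = λ² - 22 - 14 = 961 - 36 ≡ 32; y = λ·(22 - 32) - 29 ≡ 37. → (32, 37)

(32, 37)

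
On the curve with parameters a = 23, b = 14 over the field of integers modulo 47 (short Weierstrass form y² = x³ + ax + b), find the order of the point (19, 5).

2P: tangent at (19, 5): λ = (3·19² + 23)/(2·5) ≡ 25/10. 10⁻¹ ≡ 33 (mod 47) since 10·33 = 330 ≡ 1, so λ ≡ 25·33 ≡ 26.
  x = λ² - 19 - 19 = 676 - 38 ≡ 27; y = λ·(19 - 27) - 5 ≡ 22. → (27, 22)
3P: (27, 22) + (19, 5). λ = (5 - 22)/(19 - 27) ≡ 30/39 mod 47. 39⁻¹ ≡ 41 (mod 47) since 39·41 = 1599 ≡ 1, so λ ≡ 8.
  x = λ² - 27 - 19 = 64 - 46 ≡ 18; y = λ·(27 - 18) - 22 ≡ 3. → (18, 3)
4P: (18, 3) + (19, 5). λ = (5 - 3)/(19 - 18) ≡ 2/1 mod 47. 1⁻¹ ≡ 1 (mod 47) since 1·1 = 1 ≡ 1, so λ ≡ 2.
  x = λ² - 18 - 19 = 4 - 37 ≡ 14; y = λ·(18 - 14) - 3 ≡ 5. → (14, 5)
5P: (14, 5) + (19, 5). λ = (5 - 5)/(19 - 14) ≡ 0/5 mod 47. 5⁻¹ ≡ 19 (mod 47) since 5·19 = 95 ≡ 1, so λ ≡ 0.
  x = λ² - 14 - 19 = 0 - 33 ≡ 14; y = λ·(14 - 14) - 5 ≡ 42. → (14, 42)
6P: (14, 42) + (19, 5). λ = (5 - 42)/(19 - 14) ≡ 10/5 mod 47. 5⁻¹ ≡ 19 (mod 47) since 5·19 = 95 ≡ 1, so λ ≡ 2.
  x = λ² - 14 - 19 = 4 - 33 ≡ 18; y = λ·(14 - 18) - 42 ≡ 44. → (18, 44)
7P: (18, 44) + (19, 5). λ = (5 - 44)/(19 - 18) ≡ 8/1 mod 47. 1⁻¹ ≡ 1 (mod 47) since 1·1 = 1 ≡ 1, so λ ≡ 8.
  x = λ² - 18 - 19 = 64 - 37 ≡ 27; y = λ·(18 - 27) - 44 ≡ 25. → (27, 25)
8P: (27, 25) + (19, 5). λ = (5 - 25)/(19 - 27) ≡ 27/39 mod 47. 39⁻¹ ≡ 41 (mod 47) since 39·41 = 1599 ≡ 1, so λ ≡ 26.
  x = λ² - 27 - 19 = 676 - 46 ≡ 19; y = λ·(27 - 19) - 25 ≡ 42. → (19, 42)
9P: (19, 42) + (19, 5): same x and y₁ ≡ -y₂, so the sum is the point at infinity.
9P = the point at infinity, so the order is 9.

9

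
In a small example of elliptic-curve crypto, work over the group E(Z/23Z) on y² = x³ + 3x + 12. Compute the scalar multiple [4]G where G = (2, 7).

Double-and-add on 4 = (100)₂. Start with G = (2, 7) for the leading 1-bit.
double: tangent at (2, 7): λ = (3·2² + 3)/(2·7) ≡ 15/14. 14⁻¹ ≡ 5 (mod 23), so λ ≡ 15·5 ≡ 6.
  x = λ² - 2 - 2 = 36 - 4 ≡ 9; y = λ·(2 - 9) - 7 ≡ 20. → (9, 20)
double: tangent at (9, 20): λ = (3·9² + 3)/(2·20) ≡ 16/17. 17⁻¹ ≡ 19 (mod 23), so λ ≡ 16·19 ≡ 5.
  x = λ² - 9 - 9 = 25 - 18 ≡ 7; y = λ·(9 - 7) - 20 ≡ 13. → (7, 13)

(7, 13)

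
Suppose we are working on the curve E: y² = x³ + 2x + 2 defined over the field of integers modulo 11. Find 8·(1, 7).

Write Q = (1, 7).
Double-and-add on 8 = (1000)₂. Start with Q = (1, 7) for the leading 1-bit.
double: tangent at (1, 7): λ = (3·1² + 2)/(2·7) ≡ 5/3. 3⁻¹ ≡ 4 (mod 11), so λ ≡ 5·4 ≡ 9.
  x = λ² - 1 - 1 = 81 - 2 ≡ 2; y = λ·(1 - 2) - 7 ≡ 6. → (2, 6)
double: tangent at (2, 6): λ = (3·2² + 2)/(2·6) ≡ 3/1. 1⁻¹ ≡ 1 (mod 11), so λ ≡ 3·1 ≡ 3.
  x = λ² - 2 - 2 = 9 - 4 ≡ 5; y = λ·(2 - 5) - 6 ≡ 7. → (5, 7)
double: tangent at (5, 7): λ = (3·5² + 2)/(2·7) ≡ 0/3. 3⁻¹ ≡ 4 (mod 11), so λ ≡ 0·4 ≡ 0.
  x = λ² - 5 - 5 = 0 - 10 ≡ 1; y = λ·(5 - 1) - 7 ≡ 4. → (1, 4)

(1, 4)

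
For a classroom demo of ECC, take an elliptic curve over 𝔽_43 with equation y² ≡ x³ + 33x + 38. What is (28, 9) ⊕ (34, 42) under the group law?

(22, 24)

(28, 9) + (34, 42). λ = (42 - 9)/(34 - 28) ≡ 33/6 mod 43. 6⁻¹ ≡ 36 (mod 43), so λ ≡ 27.
  x = λ² - 28 - 34 = 729 - 62 ≡ 22; y = λ·(28 - 22) - 9 ≡ 24. → (22, 24)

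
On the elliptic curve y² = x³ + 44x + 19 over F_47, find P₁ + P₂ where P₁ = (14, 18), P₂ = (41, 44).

(14, 18) + (41, 44). λ = (44 - 18)/(41 - 14) ≡ 26/27 mod 47. 27⁻¹ ≡ 7 (mod 47), so λ ≡ 41.
  x = λ² - 14 - 41 = 1681 - 55 ≡ 28; y = λ·(14 - 28) - 18 ≡ 19. → (28, 19)

(28, 19)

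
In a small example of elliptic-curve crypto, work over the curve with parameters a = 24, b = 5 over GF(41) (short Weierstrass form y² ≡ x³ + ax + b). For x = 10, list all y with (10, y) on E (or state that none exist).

x³ + 24x + 5 = 1245 ≡ 15 (mod 41).
15 is a non-residue mod 41; no y exists.

none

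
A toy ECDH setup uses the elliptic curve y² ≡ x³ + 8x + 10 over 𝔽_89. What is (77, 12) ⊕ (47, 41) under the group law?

(77, 12) + (47, 41). λ = (41 - 12)/(47 - 77) ≡ 29/59 mod 89. 59⁻¹ ≡ 86 (mod 89), so λ ≡ 2.
  x = λ² - 77 - 47 = 4 - 124 ≡ 58; y = λ·(77 - 58) - 12 ≡ 26. → (58, 26)

(58, 26)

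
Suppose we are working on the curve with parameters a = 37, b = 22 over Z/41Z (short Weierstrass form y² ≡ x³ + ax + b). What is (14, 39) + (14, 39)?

(9, 10)

tangent at (14, 39): λ = (3·14² + 37)/(2·39) ≡ 10/37. 37⁻¹ ≡ 10 (mod 41) since 37·10 = 370 ≡ 1, so λ ≡ 10·10 ≡ 18.
  x = λ² - 14 - 14 = 324 - 28 ≡ 9; y = λ·(14 - 9) - 39 ≡ 10. → (9, 10)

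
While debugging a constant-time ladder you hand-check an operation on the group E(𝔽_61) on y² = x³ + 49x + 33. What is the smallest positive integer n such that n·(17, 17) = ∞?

9

2P: tangent at (17, 17): λ = (3·17² + 49)/(2·17) ≡ 1/34. 34⁻¹ ≡ 9 (mod 61) since 34·9 = 306 ≡ 1, so λ ≡ 1·9 ≡ 9.
  x = λ² - 17 - 17 = 81 - 34 ≡ 47; y = λ·(17 - 47) - 17 ≡ 18. → (47, 18)
3P: (47, 18) + (17, 17). λ = (17 - 18)/(17 - 47) ≡ 60/31 mod 61. 31⁻¹ ≡ 2 (mod 61) since 31·2 = 62 ≡ 1, so λ ≡ 59.
  x = λ² - 47 - 17 = 3481 - 64 ≡ 1; y = λ·(47 - 1) - 18 ≡ 12. → (1, 12)
4P: (1, 12) + (17, 17). λ = (17 - 12)/(17 - 1) ≡ 5/16 mod 61. 16⁻¹ ≡ 42 (mod 61), so λ ≡ 27.
  x = λ² - 1 - 17 = 729 - 18 ≡ 40; y = λ·(1 - 40) - 12 ≡ 33. → (40, 33)
5P: (40, 33) + (17, 17). λ = (17 - 33)/(17 - 40) ≡ 45/38 mod 61. 38⁻¹ ≡ 53 (mod 61), so λ ≡ 6.
  x = λ² - 40 - 17 = 36 - 57 ≡ 40; y = λ·(40 - 40) - 33 ≡ 28. → (40, 28)
6P: (40, 28) + (17, 17). λ = (17 - 28)/(17 - 40) ≡ 50/38 mod 61. 38⁻¹ ≡ 53 (mod 61) since 38·53 = 2014 ≡ 1, so λ ≡ 27.
  x = λ² - 40 - 17 = 729 - 57 ≡ 1; y = λ·(40 - 1) - 28 ≡ 49. → (1, 49)
7P: (1, 49) + (17, 17). λ = (17 - 49)/(17 - 1) ≡ 29/16 mod 61. 16⁻¹ ≡ 42 (mod 61) since 16·42 = 672 ≡ 1, so λ ≡ 59.
  x = λ² - 1 - 17 = 3481 - 18 ≡ 47; y = λ·(1 - 47) - 49 ≡ 43. → (47, 43)
8P: (47, 43) + (17, 17). λ = (17 - 43)/(17 - 47) ≡ 35/31 mod 61. 31⁻¹ ≡ 2 (mod 61) since 31·2 = 62 ≡ 1, so λ ≡ 9.
  x = λ² - 47 - 17 = 81 - 64 ≡ 17; y = λ·(47 - 17) - 43 ≡ 44. → (17, 44)
9P: (17, 44) + (17, 17): same x and y₁ ≡ -y₂, so the sum is ∞.
9P = ∞, so the order is 9.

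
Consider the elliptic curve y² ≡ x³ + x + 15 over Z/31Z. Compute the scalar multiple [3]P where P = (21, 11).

O

Repeated addition: build up to 3P.
2P: tangent at (21, 11): λ = (3·21² + 1)/(2·11) ≡ 22/22. 22⁻¹ ≡ 24 (mod 31), so λ ≡ 22·24 ≡ 1.
  x = λ² - 21 - 21 = 1 - 42 ≡ 21; y = λ·(21 - 21) - 11 ≡ 20. → (21, 20)
3P: (21, 20) + (21, 11): same x and y₁ ≡ -y₂, so the sum is O.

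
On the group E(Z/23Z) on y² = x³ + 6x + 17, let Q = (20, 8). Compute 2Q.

tangent at (20, 8): λ = (3·20² + 6)/(2·8) ≡ 10/16. 16⁻¹ ≡ 13 (mod 23) since 16·13 = 208 ≡ 1, so λ ≡ 10·13 ≡ 15.
  x = λ² - 20 - 20 = 225 - 40 ≡ 1; y = λ·(20 - 1) - 8 ≡ 1. → (1, 1)

(1, 1)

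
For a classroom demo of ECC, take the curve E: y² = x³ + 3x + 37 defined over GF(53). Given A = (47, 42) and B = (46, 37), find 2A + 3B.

(24, 10)

First 2A:
Repeated addition: build up to 2A.
2A: tangent at (47, 42): λ = (3·47² + 3)/(2·42) ≡ 5/31. 31⁻¹ ≡ 12 (mod 53), so λ ≡ 5·12 ≡ 7.
  x = λ² - 47 - 47 = 49 - 94 ≡ 8; y = λ·(47 - 8) - 42 ≡ 19. → (8, 19)
2A = (8, 19).
Next 3B:
Repeated addition: build up to 3B.
2B: tangent at (46, 37): λ = (3·46² + 3)/(2·37) ≡ 44/21. 21⁻¹ ≡ 48 (mod 53) since 21·48 = 1008 ≡ 1, so λ ≡ 44·48 ≡ 45.
  x = λ² - 46 - 46 = 2025 - 92 ≡ 25; y = λ·(46 - 25) - 37 ≡ 7. → (25, 7)
3B: (25, 7) + (46, 37). λ = (37 - 7)/(46 - 25) ≡ 30/21 mod 53. 21⁻¹ ≡ 48 (mod 53) since 21·48 = 1008 ≡ 1, so λ ≡ 9.
  x = λ² - 25 - 46 = 81 - 71 ≡ 10; y = λ·(25 - 10) - 7 ≡ 22. → (10, 22)
3B = (10, 22).
Finally 2A + 3B:
(8, 19) + (10, 22). λ = (22 - 19)/(10 - 8) ≡ 3/2 mod 53. 2⁻¹ ≡ 27 (mod 53), so λ ≡ 28.
  x = λ² - 8 - 10 = 784 - 18 ≡ 24; y = λ·(8 - 24) - 19 ≡ 10. → (24, 10)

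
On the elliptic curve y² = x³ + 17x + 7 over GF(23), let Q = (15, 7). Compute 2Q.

tangent at (15, 7): λ = (3·15² + 17)/(2·7) ≡ 2/14. 14⁻¹ ≡ 5 (mod 23) since 14·5 = 70 ≡ 1, so λ ≡ 2·5 ≡ 10.
  x = λ² - 15 - 15 = 100 - 30 ≡ 1; y = λ·(15 - 1) - 7 ≡ 18. → (1, 18)

(1, 18)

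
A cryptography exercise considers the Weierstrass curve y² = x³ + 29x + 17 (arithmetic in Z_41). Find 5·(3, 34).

Write Q = (3, 34).
Repeated addition: build up to 5Q.
2Q: tangent at (3, 34): λ = (3·3² + 29)/(2·34) ≡ 15/27. 27⁻¹ ≡ 38 (mod 41) since 27·38 = 1026 ≡ 1, so λ ≡ 15·38 ≡ 37.
  x = λ² - 3 - 3 = 1369 - 6 ≡ 10; y = λ·(3 - 10) - 34 ≡ 35. → (10, 35)
3Q: (10, 35) + (3, 34). λ = (34 - 35)/(3 - 10) ≡ 40/34 mod 41. 34⁻¹ ≡ 35 (mod 41) since 34·35 = 1190 ≡ 1, so λ ≡ 6.
  x = λ² - 10 - 3 = 36 - 13 ≡ 23; y = λ·(10 - 23) - 35 ≡ 10. → (23, 10)
4Q: (23, 10) + (3, 34). λ = (34 - 10)/(3 - 23) ≡ 24/21 mod 41. 21⁻¹ ≡ 2 (mod 41), so λ ≡ 7.
  x = λ² - 23 - 3 = 49 - 26 ≡ 23; y = λ·(23 - 23) - 10 ≡ 31. → (23, 31)
5Q: (23, 31) + (3, 34). λ = (34 - 31)/(3 - 23) ≡ 3/21 mod 41. 21⁻¹ ≡ 2 (mod 41) since 21·2 = 42 ≡ 1, so λ ≡ 6.
  x = λ² - 23 - 3 = 36 - 26 ≡ 10; y = λ·(23 - 10) - 31 ≡ 6. → (10, 6)

(10, 6)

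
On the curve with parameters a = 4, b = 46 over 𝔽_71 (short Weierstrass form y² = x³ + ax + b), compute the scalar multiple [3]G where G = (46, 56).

(42, 65)

Repeated addition: build up to 3G.
2G: tangent at (46, 56): λ = (3·46² + 4)/(2·56) ≡ 33/41. 41⁻¹ ≡ 26 (mod 71), so λ ≡ 33·26 ≡ 6.
  x = λ² - 46 - 46 = 36 - 92 ≡ 15; y = λ·(46 - 15) - 56 ≡ 59. → (15, 59)
3G: (15, 59) + (46, 56). λ = (56 - 59)/(46 - 15) ≡ 68/31 mod 71. 31⁻¹ ≡ 55 (mod 71), so λ ≡ 48.
  x = λ² - 15 - 46 = 2304 - 61 ≡ 42; y = λ·(15 - 42) - 59 ≡ 65. → (42, 65)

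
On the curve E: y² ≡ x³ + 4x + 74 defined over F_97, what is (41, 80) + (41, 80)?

tangent at (41, 80): λ = (3·41² + 4)/(2·80) ≡ 3/63. 63⁻¹ ≡ 77 (mod 97) since 63·77 = 4851 ≡ 1, so λ ≡ 3·77 ≡ 37.
  x = λ² - 41 - 41 = 1369 - 82 ≡ 26; y = λ·(41 - 26) - 80 ≡ 87. → (26, 87)

(26, 87)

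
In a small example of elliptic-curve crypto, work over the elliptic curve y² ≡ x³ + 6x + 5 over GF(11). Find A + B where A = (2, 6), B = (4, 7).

(2, 6) + (4, 7). λ = (7 - 6)/(4 - 2) ≡ 1/2 mod 11. 2⁻¹ ≡ 6 (mod 11), so λ ≡ 6.
  x = λ² - 2 - 4 = 36 - 6 ≡ 8; y = λ·(2 - 8) - 6 ≡ 2. → (8, 2)

(8, 2)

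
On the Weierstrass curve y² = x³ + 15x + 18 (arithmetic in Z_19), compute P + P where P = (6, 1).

(13, 15)

tangent at (6, 1): λ = (3·6² + 15)/(2·1) ≡ 9/2. 2⁻¹ ≡ 10 (mod 19), so λ ≡ 9·10 ≡ 14.
  x = λ² - 6 - 6 = 196 - 12 ≡ 13; y = λ·(6 - 13) - 1 ≡ 15. → (13, 15)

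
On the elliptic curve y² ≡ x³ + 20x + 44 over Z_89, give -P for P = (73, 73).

-(73, 73) = (73, -73 mod 89) = (73, 16).

(73, 16)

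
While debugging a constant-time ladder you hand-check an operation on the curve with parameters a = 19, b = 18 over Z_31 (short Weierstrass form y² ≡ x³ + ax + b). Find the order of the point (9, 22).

2P: tangent at (9, 22): λ = (3·9² + 19)/(2·22) ≡ 14/13. 13⁻¹ ≡ 12 (mod 31), so λ ≡ 14·12 ≡ 13.
  x = λ² - 9 - 9 = 169 - 18 ≡ 27; y = λ·(9 - 27) - 22 ≡ 23. → (27, 23)
3P: (27, 23) + (9, 22). λ = (22 - 23)/(9 - 27) ≡ 30/13 mod 31. 13⁻¹ ≡ 12 (mod 31), so λ ≡ 19.
  x = λ² - 27 - 9 = 361 - 36 ≡ 15; y = λ·(27 - 15) - 23 ≡ 19. → (15, 19)
4P: (15, 19) + (9, 22). λ = (22 - 19)/(9 - 15) ≡ 3/25 mod 31. 25⁻¹ ≡ 5 (mod 31) since 25·5 = 125 ≡ 1, so λ ≡ 15.
  x = λ² - 15 - 9 = 225 - 24 ≡ 15; y = λ·(15 - 15) - 19 ≡ 12. → (15, 12)
5P: (15, 12) + (9, 22). λ = (22 - 12)/(9 - 15) ≡ 10/25 mod 31. 25⁻¹ ≡ 5 (mod 31), so λ ≡ 19.
  x = λ² - 15 - 9 = 361 - 24 ≡ 27; y = λ·(15 - 27) - 12 ≡ 8. → (27, 8)
6P: (27, 8) + (9, 22). λ = (22 - 8)/(9 - 27) ≡ 14/13 mod 31. 13⁻¹ ≡ 12 (mod 31), so λ ≡ 13.
  x = λ² - 27 - 9 = 169 - 36 ≡ 9; y = λ·(27 - 9) - 8 ≡ 9. → (9, 9)
7P: (9, 9) + (9, 22): same x and y₁ ≡ -y₂, so the sum is O.
7P = O, so the order is 7.

7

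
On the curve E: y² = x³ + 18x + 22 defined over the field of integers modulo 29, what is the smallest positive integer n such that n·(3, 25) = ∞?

2P: tangent at (3, 25): λ = (3·3² + 18)/(2·25) ≡ 16/21. 21⁻¹ ≡ 18 (mod 29) since 21·18 = 378 ≡ 1, so λ ≡ 16·18 ≡ 27.
  x = λ² - 3 - 3 = 729 - 6 ≡ 27; y = λ·(3 - 27) - 25 ≡ 23. → (27, 23)
3P: (27, 23) + (3, 25). λ = (25 - 23)/(3 - 27) ≡ 2/5 mod 29. 5⁻¹ ≡ 6 (mod 29) since 5·6 = 30 ≡ 1, so λ ≡ 12.
  x = λ² - 27 - 3 = 144 - 30 ≡ 27; y = λ·(27 - 27) - 23 ≡ 6. → (27, 6)
4P: (27, 6) + (3, 25). λ = (25 - 6)/(3 - 27) ≡ 19/5 mod 29. 5⁻¹ ≡ 6 (mod 29) since 5·6 = 30 ≡ 1, so λ ≡ 27.
  x = λ² - 27 - 3 = 729 - 30 ≡ 3; y = λ·(27 - 3) - 6 ≡ 4. → (3, 4)
5P: (3, 4) + (3, 25): same x and y₁ ≡ -y₂, so the sum is ∞.
5P = ∞, so the order is 5.

5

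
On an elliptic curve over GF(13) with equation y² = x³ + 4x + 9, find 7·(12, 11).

(0, 3)

Write Q = (12, 11).
Repeated addition: build up to 7Q.
2Q: tangent at (12, 11): λ = (3·12² + 4)/(2·11) ≡ 7/9. 9⁻¹ ≡ 3 (mod 13), so λ ≡ 7·3 ≡ 8.
  x = λ² - 12 - 12 = 64 - 24 ≡ 1; y = λ·(12 - 1) - 11 ≡ 12. → (1, 12)
3Q: (1, 12) + (12, 11). λ = (11 - 12)/(12 - 1) ≡ 12/11 mod 13. 11⁻¹ ≡ 6 (mod 13) since 11·6 = 66 ≡ 1, so λ ≡ 7.
  x = λ² - 1 - 12 = 49 - 13 ≡ 10; y = λ·(1 - 10) - 12 ≡ 3. → (10, 3)
4Q: (10, 3) + (12, 11). λ = (11 - 3)/(12 - 10) ≡ 8/2 mod 13. 2⁻¹ ≡ 7 (mod 13), so λ ≡ 4.
  x = λ² - 10 - 12 = 16 - 22 ≡ 7; y = λ·(10 - 7) - 3 ≡ 9. → (7, 9)
5Q: (7, 9) + (12, 11). λ = (11 - 9)/(12 - 7) ≡ 2/5 mod 13. 5⁻¹ ≡ 8 (mod 13) since 5·8 = 40 ≡ 1, so λ ≡ 3.
  x = λ² - 7 - 12 = 9 - 19 ≡ 3; y = λ·(7 - 3) - 9 ≡ 3. → (3, 3)
6Q: (3, 3) + (12, 11). λ = (11 - 3)/(12 - 3) ≡ 8/9 mod 13. 9⁻¹ ≡ 3 (mod 13) since 9·3 = 27 ≡ 1, so λ ≡ 11.
  x = λ² - 3 - 12 = 121 - 15 ≡ 2; y = λ·(3 - 2) - 3 ≡ 8. → (2, 8)
7Q: (2, 8) + (12, 11). λ = (11 - 8)/(12 - 2) ≡ 3/10 mod 13. 10⁻¹ ≡ 4 (mod 13), so λ ≡ 12.
  x = λ² - 2 - 12 = 144 - 14 ≡ 0; y = λ·(2 - 0) - 8 ≡ 3. → (0, 3)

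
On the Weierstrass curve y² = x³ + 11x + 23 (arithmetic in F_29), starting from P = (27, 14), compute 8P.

Repeated addition: build up to 8P.
2P: tangent at (27, 14): λ = (3·27² + 11)/(2·14) ≡ 23/28. 28⁻¹ ≡ 28 (mod 29) since 28·28 = 784 ≡ 1, so λ ≡ 23·28 ≡ 6.
  x = λ² - 27 - 27 = 36 - 54 ≡ 11; y = λ·(27 - 11) - 14 ≡ 24. → (11, 24)
3P: (11, 24) + (27, 14). λ = (14 - 24)/(27 - 11) ≡ 19/16 mod 29. 16⁻¹ ≡ 20 (mod 29), so λ ≡ 3.
  x = λ² - 11 - 27 = 9 - 38 ≡ 0; y = λ·(11 - 0) - 24 ≡ 9. → (0, 9)
4P: (0, 9) + (27, 14). λ = (14 - 9)/(27 - 0) ≡ 5/27 mod 29. 27⁻¹ ≡ 14 (mod 29) since 27·14 = 378 ≡ 1, so λ ≡ 12.
  x = λ² - 0 - 27 = 144 - 27 ≡ 1; y = λ·(0 - 1) - 9 ≡ 8. → (1, 8)
5P: (1, 8) + (27, 14). λ = (14 - 8)/(27 - 1) ≡ 6/26 mod 29. 26⁻¹ ≡ 19 (mod 29), so λ ≡ 27.
  x = λ² - 1 - 27 = 729 - 28 ≡ 5; y = λ·(1 - 5) - 8 ≡ 0. → (5, 0)
6P: (5, 0) + (27, 14). λ = (14 - 0)/(27 - 5) ≡ 14/22 mod 29. 22⁻¹ ≡ 4 (mod 29) since 22·4 = 88 ≡ 1, so λ ≡ 27.
  x = λ² - 5 - 27 = 729 - 32 ≡ 1; y = λ·(5 - 1) - 0 ≡ 21. → (1, 21)
7P: (1, 21) + (27, 14). λ = (14 - 21)/(27 - 1) ≡ 22/26 mod 29. 26⁻¹ ≡ 19 (mod 29), so λ ≡ 12.
  x = λ² - 1 - 27 = 144 - 28 ≡ 0; y = λ·(1 - 0) - 21 ≡ 20. → (0, 20)
8P: (0, 20) + (27, 14). λ = (14 - 20)/(27 - 0) ≡ 23/27 mod 29. 27⁻¹ ≡ 14 (mod 29), so λ ≡ 3.
  x = λ² - 0 - 27 = 9 - 27 ≡ 11; y = λ·(0 - 11) - 20 ≡ 5. → (11, 5)

(11, 5)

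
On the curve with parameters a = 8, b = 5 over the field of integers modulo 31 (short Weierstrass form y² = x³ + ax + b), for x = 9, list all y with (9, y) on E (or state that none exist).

0

x³ + 8x + 5 = 806 ≡ 0 (mod 31).
Only y = 0 satisfies y² ≡ 0.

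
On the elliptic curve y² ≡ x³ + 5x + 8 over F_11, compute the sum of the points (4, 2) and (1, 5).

(7, 1)

(4, 2) + (1, 5). λ = (5 - 2)/(1 - 4) ≡ 3/8 mod 11. 8⁻¹ ≡ 7 (mod 11), so λ ≡ 10.
  x = λ² - 4 - 1 = 100 - 5 ≡ 7; y = λ·(4 - 7) - 2 ≡ 1. → (7, 1)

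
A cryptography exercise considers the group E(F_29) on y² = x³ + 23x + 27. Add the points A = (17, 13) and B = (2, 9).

(16, 24)

(17, 13) + (2, 9). λ = (9 - 13)/(2 - 17) ≡ 25/14 mod 29. 14⁻¹ ≡ 27 (mod 29) since 14·27 = 378 ≡ 1, so λ ≡ 8.
  x = λ² - 17 - 2 = 64 - 19 ≡ 16; y = λ·(17 - 16) - 13 ≡ 24. → (16, 24)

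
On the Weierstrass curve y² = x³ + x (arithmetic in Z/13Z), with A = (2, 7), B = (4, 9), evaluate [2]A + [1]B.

First 2A:
Repeated addition: build up to 2A.
2A: tangent at (2, 7): λ = (3·2² + 1)/(2·7) ≡ 0/1. 1⁻¹ ≡ 1 (mod 13), so λ ≡ 0·1 ≡ 0.
  x = λ² - 2 - 2 = 0 - 4 ≡ 9; y = λ·(2 - 9) - 7 ≡ 6. → (9, 6)
2A = (9, 6).
Finally 2A + B:
(9, 6) + (4, 9). λ = (9 - 6)/(4 - 9) ≡ 3/8 mod 13. 8⁻¹ ≡ 5 (mod 13), so λ ≡ 2.
  x = λ² - 9 - 4 = 4 - 13 ≡ 4; y = λ·(9 - 4) - 6 ≡ 4. → (4, 4)

(4, 4)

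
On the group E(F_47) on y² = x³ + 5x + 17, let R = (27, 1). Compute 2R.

(30, 1)

tangent at (27, 1): λ = (3·27² + 5)/(2·1) ≡ 30/2. 2⁻¹ ≡ 24 (mod 47) since 2·24 = 48 ≡ 1, so λ ≡ 30·24 ≡ 15.
  x = λ² - 27 - 27 = 225 - 54 ≡ 30; y = λ·(27 - 30) - 1 ≡ 1. → (30, 1)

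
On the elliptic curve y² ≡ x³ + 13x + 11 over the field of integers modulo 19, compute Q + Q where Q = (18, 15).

tangent at (18, 15): λ = (3·18² + 13)/(2·15) ≡ 16/11. 11⁻¹ ≡ 7 (mod 19) since 11·7 = 77 ≡ 1, so λ ≡ 16·7 ≡ 17.
  x = λ² - 18 - 18 = 289 - 36 ≡ 6; y = λ·(18 - 6) - 15 ≡ 18. → (6, 18)

(6, 18)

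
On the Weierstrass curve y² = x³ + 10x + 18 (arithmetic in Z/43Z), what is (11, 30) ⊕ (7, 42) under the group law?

(34, 39)

(11, 30) + (7, 42). λ = (42 - 30)/(7 - 11) ≡ 12/39 mod 43. 39⁻¹ ≡ 32 (mod 43) since 39·32 = 1248 ≡ 1, so λ ≡ 40.
  x = λ² - 11 - 7 = 1600 - 18 ≡ 34; y = λ·(11 - 34) - 30 ≡ 39. → (34, 39)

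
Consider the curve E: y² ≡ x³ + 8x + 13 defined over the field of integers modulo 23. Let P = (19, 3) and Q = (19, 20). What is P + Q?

The two points share x = 19 and their y-coordinates satisfy 3 + 20 ≡ 0 (mod 23), so they are inverses. Their sum is the point at infinity.

O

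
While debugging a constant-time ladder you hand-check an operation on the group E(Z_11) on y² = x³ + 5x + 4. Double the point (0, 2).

tangent at (0, 2): λ = (3·0² + 5)/(2·2) ≡ 5/4. 4⁻¹ ≡ 3 (mod 11) since 4·3 = 12 ≡ 1, so λ ≡ 5·3 ≡ 4.
  x = λ² - 0 - 0 = 16 - 0 ≡ 5; y = λ·(0 - 5) - 2 ≡ 0. → (5, 0)

(5, 0)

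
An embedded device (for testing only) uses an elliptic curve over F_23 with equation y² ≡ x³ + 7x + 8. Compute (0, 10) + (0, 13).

The two points share x = 0 and their y-coordinates satisfy 10 + 13 ≡ 0 (mod 23), so they are inverses. Their sum is O.

O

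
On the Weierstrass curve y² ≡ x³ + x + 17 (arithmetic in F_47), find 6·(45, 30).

Write P = (45, 30).
Double-and-add on 6 = (110)₂. Start with P = (45, 30) for the leading 1-bit.
double: tangent at (45, 30): λ = (3·45² + 1)/(2·30) ≡ 13/13. 13⁻¹ ≡ 29 (mod 47) since 13·29 = 377 ≡ 1, so λ ≡ 13·29 ≡ 1.
  x = λ² - 45 - 45 = 1 - 90 ≡ 5; y = λ·(45 - 5) - 30 ≡ 10. → (5, 10)
add P: (5, 10) + (45, 30). λ = (30 - 10)/(45 - 5) ≡ 20/40 mod 47. 40⁻¹ ≡ 20 (mod 47), so λ ≡ 24.
  x = λ² - 5 - 45 = 576 - 50 ≡ 9; y = λ·(5 - 9) - 10 ≡ 35. → (9, 35)
double: tangent at (9, 35): λ = (3·9² + 1)/(2·35) ≡ 9/23. 23⁻¹ ≡ 45 (mod 47) since 23·45 = 1035 ≡ 1, so λ ≡ 9·45 ≡ 29.
  x = λ² - 9 - 9 = 841 - 18 ≡ 24; y = λ·(9 - 24) - 35 ≡ 0. → (24, 0)

(24, 0)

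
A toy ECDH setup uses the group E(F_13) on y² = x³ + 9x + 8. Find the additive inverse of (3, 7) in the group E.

-(3, 7) = (3, -7 mod 13) = (3, 6).

(3, 6)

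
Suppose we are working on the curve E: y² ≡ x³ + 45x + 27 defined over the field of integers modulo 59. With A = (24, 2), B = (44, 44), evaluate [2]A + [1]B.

(2, 19)

First 2A:
Repeated addition: build up to 2A.
2A: tangent at (24, 2): λ = (3·24² + 45)/(2·2) ≡ 3/4. 4⁻¹ ≡ 15 (mod 59) since 4·15 = 60 ≡ 1, so λ ≡ 3·15 ≡ 45.
  x = λ² - 24 - 24 = 2025 - 48 ≡ 30; y = λ·(24 - 30) - 2 ≡ 23. → (30, 23)
2A = (30, 23).
Finally 2A + B:
(30, 23) + (44, 44). λ = (44 - 23)/(44 - 30) ≡ 21/14 mod 59. 14⁻¹ ≡ 38 (mod 59), so λ ≡ 31.
  x = λ² - 30 - 44 = 961 - 74 ≡ 2; y = λ·(30 - 2) - 23 ≡ 19. → (2, 19)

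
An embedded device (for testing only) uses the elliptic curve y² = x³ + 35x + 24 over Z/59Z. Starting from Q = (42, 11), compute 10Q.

(8, 52)

Double-and-add on 10 = (1010)₂. Start with Q = (42, 11) for the leading 1-bit.
double: tangent at (42, 11): λ = (3·42² + 35)/(2·11) ≡ 17/22. 22⁻¹ ≡ 51 (mod 59) since 22·51 = 1122 ≡ 1, so λ ≡ 17·51 ≡ 41.
  x = λ² - 42 - 42 = 1681 - 84 ≡ 4; y = λ·(42 - 4) - 11 ≡ 13. → (4, 13)
double: tangent at (4, 13): λ = (3·4² + 35)/(2·13) ≡ 24/26. 26⁻¹ ≡ 25 (mod 59), so λ ≡ 24·25 ≡ 10.
  x = λ² - 4 - 4 = 100 - 8 ≡ 33; y = λ·(4 - 33) - 13 ≡ 51. → (33, 51)
add Q: (33, 51) + (42, 11). λ = (11 - 51)/(42 - 33) ≡ 19/9 mod 59. 9⁻¹ ≡ 46 (mod 59) since 9·46 = 414 ≡ 1, so λ ≡ 48.
  x = λ² - 33 - 42 = 2304 - 75 ≡ 46; y = λ·(33 - 46) - 51 ≡ 33. → (46, 33)
double: tangent at (46, 33): λ = (3·46² + 35)/(2·33) ≡ 11/7. 7⁻¹ ≡ 17 (mod 59) since 7·17 = 119 ≡ 1, so λ ≡ 11·17 ≡ 10.
  x = λ² - 46 - 46 = 100 - 92 ≡ 8; y = λ·(46 - 8) - 33 ≡ 52. → (8, 52)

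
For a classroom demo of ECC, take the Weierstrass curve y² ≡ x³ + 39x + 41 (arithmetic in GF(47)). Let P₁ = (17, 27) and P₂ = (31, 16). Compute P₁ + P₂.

(17, 27) + (31, 16). λ = (16 - 27)/(31 - 17) ≡ 36/14 mod 47. 14⁻¹ ≡ 37 (mod 47), so λ ≡ 16.
  x = λ² - 17 - 31 = 256 - 48 ≡ 20; y = λ·(17 - 20) - 27 ≡ 19. → (20, 19)

(20, 19)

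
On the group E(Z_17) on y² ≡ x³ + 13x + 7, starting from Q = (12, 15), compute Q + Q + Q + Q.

(14, 3)

Double-and-add on 4 = (100)₂. Start with Q = (12, 15) for the leading 1-bit.
double: tangent at (12, 15): λ = (3·12² + 13)/(2·15) ≡ 3/13. 13⁻¹ ≡ 4 (mod 17), so λ ≡ 3·4 ≡ 12.
  x = λ² - 12 - 12 = 144 - 24 ≡ 1; y = λ·(12 - 1) - 15 ≡ 15. → (1, 15)
double: tangent at (1, 15): λ = (3·1² + 13)/(2·15) ≡ 16/13. 13⁻¹ ≡ 4 (mod 17) since 13·4 = 52 ≡ 1, so λ ≡ 16·4 ≡ 13.
  x = λ² - 1 - 1 = 169 - 2 ≡ 14; y = λ·(1 - 14) - 15 ≡ 3. → (14, 3)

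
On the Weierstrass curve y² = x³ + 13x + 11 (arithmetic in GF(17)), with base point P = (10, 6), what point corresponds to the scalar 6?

Repeated addition: build up to 6P.
2P: tangent at (10, 6): λ = (3·10² + 13)/(2·6) ≡ 7/12. 12⁻¹ ≡ 10 (mod 17) since 12·10 = 120 ≡ 1, so λ ≡ 7·10 ≡ 2.
  x = λ² - 10 - 10 = 4 - 20 ≡ 1; y = λ·(10 - 1) - 6 ≡ 12. → (1, 12)
3P: (1, 12) + (10, 6). λ = (6 - 12)/(10 - 1) ≡ 11/9 mod 17. 9⁻¹ ≡ 2 (mod 17), so λ ≡ 5.
  x = λ² - 1 - 10 = 25 - 11 ≡ 14; y = λ·(1 - 14) - 12 ≡ 8. → (14, 8)
4P: (14, 8) + (10, 6). λ = (6 - 8)/(10 - 14) ≡ 15/13 mod 17. 13⁻¹ ≡ 4 (mod 17), so λ ≡ 9.
  x = λ² - 14 - 10 = 81 - 24 ≡ 6; y = λ·(14 - 6) - 8 ≡ 13. → (6, 13)
5P: (6, 13) + (10, 6). λ = (6 - 13)/(10 - 6) ≡ 10/4 mod 17. 4⁻¹ ≡ 13 (mod 17), so λ ≡ 11.
  x = λ² - 6 - 10 = 121 - 16 ≡ 3; y = λ·(6 - 3) - 13 ≡ 3. → (3, 3)
6P: (3, 3) + (10, 6). λ = (6 - 3)/(10 - 3) ≡ 3/7 mod 17. 7⁻¹ ≡ 5 (mod 17), so λ ≡ 15.
  x = λ² - 3 - 10 = 225 - 13 ≡ 8; y = λ·(3 - 8) - 3 ≡ 7. → (8, 7)

(8, 7)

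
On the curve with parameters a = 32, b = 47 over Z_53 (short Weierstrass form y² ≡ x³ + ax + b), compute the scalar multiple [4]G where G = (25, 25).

Repeated addition: build up to 4G.
2G: tangent at (25, 25): λ = (3·25² + 32)/(2·25) ≡ 52/50. 50⁻¹ ≡ 35 (mod 53) since 50·35 = 1750 ≡ 1, so λ ≡ 52·35 ≡ 18.
  x = λ² - 25 - 25 = 324 - 50 ≡ 9; y = λ·(25 - 9) - 25 ≡ 51. → (9, 51)
3G: (9, 51) + (25, 25). λ = (25 - 51)/(25 - 9) ≡ 27/16 mod 53. 16⁻¹ ≡ 10 (mod 53), so λ ≡ 5.
  x = λ² - 9 - 25 = 25 - 34 ≡ 44; y = λ·(9 - 44) - 51 ≡ 39. → (44, 39)
4G: (44, 39) + (25, 25). λ = (25 - 39)/(25 - 44) ≡ 39/34 mod 53. 34⁻¹ ≡ 39 (mod 53) since 34·39 = 1326 ≡ 1, so λ ≡ 37.
  x = λ² - 44 - 25 = 1369 - 69 ≡ 28; y = λ·(44 - 28) - 39 ≡ 23. → (28, 23)

(28, 23)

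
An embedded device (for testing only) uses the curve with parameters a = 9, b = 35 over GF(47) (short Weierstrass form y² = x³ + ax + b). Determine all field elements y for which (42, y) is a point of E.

x³ + 9x + 35 = 74501 ≡ 6 (mod 47).
Square roots of 6 mod 47: 10 and 37 (since 10² = 100 ≡ 6).

10, 37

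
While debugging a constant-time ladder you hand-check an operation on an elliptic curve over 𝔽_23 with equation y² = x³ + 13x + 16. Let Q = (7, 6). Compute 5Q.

Repeated addition: build up to 5Q.
2Q: tangent at (7, 6): λ = (3·7² + 13)/(2·6) ≡ 22/12. 12⁻¹ ≡ 2 (mod 23), so λ ≡ 22·2 ≡ 21.
  x = λ² - 7 - 7 = 441 - 14 ≡ 13; y = λ·(7 - 13) - 6 ≡ 6. → (13, 6)
3Q: (13, 6) + (7, 6). λ = (6 - 6)/(7 - 13) ≡ 0/17 mod 23. 17⁻¹ ≡ 19 (mod 23) since 17·19 = 323 ≡ 1, so λ ≡ 0.
  x = λ² - 13 - 7 = 0 - 20 ≡ 3; y = λ·(13 - 3) - 6 ≡ 17. → (3, 17)
4Q: (3, 17) + (7, 6). λ = (6 - 17)/(7 - 3) ≡ 12/4 mod 23. 4⁻¹ ≡ 6 (mod 23), so λ ≡ 3.
  x = λ² - 3 - 7 = 9 - 10 ≡ 22; y = λ·(3 - 22) - 17 ≡ 18. → (22, 18)
5Q: (22, 18) + (7, 6). λ = (6 - 18)/(7 - 22) ≡ 11/8 mod 23. 8⁻¹ ≡ 3 (mod 23) since 8·3 = 24 ≡ 1, so λ ≡ 10.
  x = λ² - 22 - 7 = 100 - 29 ≡ 2; y = λ·(22 - 2) - 18 ≡ 21. → (2, 21)

(2, 21)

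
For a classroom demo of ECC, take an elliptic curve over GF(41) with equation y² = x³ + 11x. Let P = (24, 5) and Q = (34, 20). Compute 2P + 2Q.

First 2P:
Repeated addition: build up to 2P.
2P: tangent at (24, 5): λ = (3·24² + 11)/(2·5) ≡ 17/10. 10⁻¹ ≡ 37 (mod 41) since 10·37 = 370 ≡ 1, so λ ≡ 17·37 ≡ 14.
  x = λ² - 24 - 24 = 196 - 48 ≡ 25; y = λ·(24 - 25) - 5 ≡ 22. → (25, 22)
2P = (25, 22).
Next 2Q:
Repeated addition: build up to 2Q.
2Q: tangent at (34, 20): λ = (3·34² + 11)/(2·20) ≡ 35/40. 40⁻¹ ≡ 40 (mod 41), so λ ≡ 35·40 ≡ 6.
  x = λ² - 34 - 34 = 36 - 68 ≡ 9; y = λ·(34 - 9) - 20 ≡ 7. → (9, 7)
2Q = (9, 7).
Finally 2P + 2Q:
(25, 22) + (9, 7). λ = (7 - 22)/(9 - 25) ≡ 26/25 mod 41. 25⁻¹ ≡ 23 (mod 41) since 25·23 = 575 ≡ 1, so λ ≡ 24.
  x = λ² - 25 - 9 = 576 - 34 ≡ 9; y = λ·(25 - 9) - 22 ≡ 34. → (9, 34)

(9, 34)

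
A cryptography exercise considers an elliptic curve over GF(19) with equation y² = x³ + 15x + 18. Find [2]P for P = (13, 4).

(10, 16)

tangent at (13, 4): λ = (3·13² + 15)/(2·4) ≡ 9/8. 8⁻¹ ≡ 12 (mod 19), so λ ≡ 9·12 ≡ 13.
  x = λ² - 13 - 13 = 169 - 26 ≡ 10; y = λ·(13 - 10) - 4 ≡ 16. → (10, 16)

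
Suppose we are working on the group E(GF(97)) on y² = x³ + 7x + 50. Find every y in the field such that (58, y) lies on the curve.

x³ + 7x + 50 = 195568 ≡ 16 (mod 97).
Square roots of 16 mod 97: 4 and 93 (since 4² = 16 ≡ 16).

4, 93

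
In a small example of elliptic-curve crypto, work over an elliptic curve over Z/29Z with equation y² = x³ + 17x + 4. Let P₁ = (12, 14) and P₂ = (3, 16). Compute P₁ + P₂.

(12, 14) + (3, 16). λ = (16 - 14)/(3 - 12) ≡ 2/20 mod 29. 20⁻¹ ≡ 16 (mod 29), so λ ≡ 3.
  x = λ² - 12 - 3 = 9 - 15 ≡ 23; y = λ·(12 - 23) - 14 ≡ 11. → (23, 11)

(23, 11)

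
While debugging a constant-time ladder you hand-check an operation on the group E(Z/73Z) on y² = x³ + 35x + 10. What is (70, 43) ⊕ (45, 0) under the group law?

(12, 48)

(70, 43) + (45, 0). λ = (0 - 43)/(45 - 70) ≡ 30/48 mod 73. 48⁻¹ ≡ 35 (mod 73) since 48·35 = 1680 ≡ 1, so λ ≡ 28.
  x = λ² - 70 - 45 = 784 - 115 ≡ 12; y = λ·(70 - 12) - 43 ≡ 48. → (12, 48)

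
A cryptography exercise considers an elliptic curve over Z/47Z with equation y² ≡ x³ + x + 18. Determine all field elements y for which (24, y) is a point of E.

x³ + 1x + 18 = 13866 ≡ 1 (mod 47).
Square roots of 1 mod 47: 1 and 46 (since 1² = 1 ≡ 1).

1, 46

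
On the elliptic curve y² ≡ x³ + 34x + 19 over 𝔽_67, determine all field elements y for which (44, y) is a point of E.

x³ + 34x + 19 = 86699 ≡ 1 (mod 67).
Square roots of 1 mod 67: 1 and 66 (since 1² = 1 ≡ 1).

1, 66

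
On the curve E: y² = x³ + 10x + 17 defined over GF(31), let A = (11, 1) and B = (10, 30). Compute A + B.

(14, 24)

(11, 1) + (10, 30). λ = (30 - 1)/(10 - 11) ≡ 29/30 mod 31. 30⁻¹ ≡ 30 (mod 31) since 30·30 = 900 ≡ 1, so λ ≡ 2.
  x = λ² - 11 - 10 = 4 - 21 ≡ 14; y = λ·(11 - 14) - 1 ≡ 24. → (14, 24)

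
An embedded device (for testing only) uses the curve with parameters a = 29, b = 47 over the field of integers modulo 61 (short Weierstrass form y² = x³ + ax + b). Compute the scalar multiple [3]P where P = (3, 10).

Repeated addition: build up to 3P.
2P: tangent at (3, 10): λ = (3·3² + 29)/(2·10) ≡ 56/20. 20⁻¹ ≡ 58 (mod 61), so λ ≡ 56·58 ≡ 15.
  x = λ² - 3 - 3 = 225 - 6 ≡ 36; y = λ·(3 - 36) - 10 ≡ 44. → (36, 44)
3P: (36, 44) + (3, 10). λ = (10 - 44)/(3 - 36) ≡ 27/28 mod 61. 28⁻¹ ≡ 24 (mod 61), so λ ≡ 38.
  x = λ² - 36 - 3 = 1444 - 39 ≡ 2; y = λ·(36 - 2) - 44 ≡ 28. → (2, 28)

(2, 28)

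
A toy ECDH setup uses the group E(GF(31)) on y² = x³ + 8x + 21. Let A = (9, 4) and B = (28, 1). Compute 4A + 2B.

(9, 27)

First 4A:
Double-and-add on 4 = (100)₂. Start with A = (9, 4) for the leading 1-bit.
double: tangent at (9, 4): λ = (3·9² + 8)/(2·4) ≡ 3/8. 8⁻¹ ≡ 4 (mod 31) since 8·4 = 32 ≡ 1, so λ ≡ 3·4 ≡ 12.
  x = λ² - 9 - 9 = 144 - 18 ≡ 2; y = λ·(9 - 2) - 4 ≡ 18. → (2, 18)
double: tangent at (2, 18): λ = (3·2² + 8)/(2·18) ≡ 20/5. 5⁻¹ ≡ 25 (mod 31), so λ ≡ 20·25 ≡ 4.
  x = λ² - 2 - 2 = 16 - 4 ≡ 12; y = λ·(2 - 12) - 18 ≡ 4. → (12, 4)
4A = (12, 4).
Next 2B:
Repeated addition: build up to 2B.
2B: tangent at (28, 1): λ = (3·28² + 8)/(2·1) ≡ 4/2. 2⁻¹ ≡ 16 (mod 31), so λ ≡ 4·16 ≡ 2.
  x = λ² - 28 - 28 = 4 - 56 ≡ 10; y = λ·(28 - 10) - 1 ≡ 4. → (10, 4)
2B = (10, 4).
Finally 4A + 2B:
(12, 4) + (10, 4). λ = (4 - 4)/(10 - 12) ≡ 0/29 mod 31. 29⁻¹ ≡ 15 (mod 31), so λ ≡ 0.
  x = λ² - 12 - 10 = 0 - 22 ≡ 9; y = λ·(12 - 9) - 4 ≡ 27. → (9, 27)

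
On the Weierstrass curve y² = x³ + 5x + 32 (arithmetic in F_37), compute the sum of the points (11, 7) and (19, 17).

(11, 7) + (19, 17). λ = (17 - 7)/(19 - 11) ≡ 10/8 mod 37. 8⁻¹ ≡ 14 (mod 37) since 8·14 = 112 ≡ 1, so λ ≡ 29.
  x = λ² - 11 - 19 = 841 - 30 ≡ 34; y = λ·(11 - 34) - 7 ≡ 29. → (34, 29)

(34, 29)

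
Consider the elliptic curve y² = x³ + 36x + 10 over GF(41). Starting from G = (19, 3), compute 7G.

Repeated addition: build up to 7G.
2G: tangent at (19, 3): λ = (3·19² + 36)/(2·3) ≡ 12/6. 6⁻¹ ≡ 7 (mod 41), so λ ≡ 12·7 ≡ 2.
  x = λ² - 19 - 19 = 4 - 38 ≡ 7; y = λ·(19 - 7) - 3 ≡ 21. → (7, 21)
3G: (7, 21) + (19, 3). λ = (3 - 21)/(19 - 7) ≡ 23/12 mod 41. 12⁻¹ ≡ 24 (mod 41), so λ ≡ 19.
  x = λ² - 7 - 19 = 361 - 26 ≡ 7; y = λ·(7 - 7) - 21 ≡ 20. → (7, 20)
4G: (7, 20) + (19, 3). λ = (3 - 20)/(19 - 7) ≡ 24/12 mod 41. 12⁻¹ ≡ 24 (mod 41), so λ ≡ 2.
  x = λ² - 7 - 19 = 4 - 26 ≡ 19; y = λ·(7 - 19) - 20 ≡ 38. → (19, 38)
5G: (19, 38) + (19, 3): same x and y₁ ≡ -y₂, so the sum is ∞.
6G: ∞ + (19, 3) = (19, 3) (identity).
7G: tangent at (19, 3): λ = (3·19² + 36)/(2·3) ≡ 12/6. 6⁻¹ ≡ 7 (mod 41) since 6·7 = 42 ≡ 1, so λ ≡ 12·7 ≡ 2.
  x = λ² - 19 - 19 = 4 - 38 ≡ 7; y = λ·(19 - 7) - 3 ≡ 21. → (7, 21)

(7, 21)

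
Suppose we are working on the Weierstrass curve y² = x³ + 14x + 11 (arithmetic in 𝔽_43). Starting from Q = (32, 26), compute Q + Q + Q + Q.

(6, 28)

Repeated addition: build up to 4Q.
2Q: tangent at (32, 26): λ = (3·32² + 14)/(2·26) ≡ 33/9. 9⁻¹ ≡ 24 (mod 43), so λ ≡ 33·24 ≡ 18.
  x = λ² - 32 - 32 = 324 - 64 ≡ 2; y = λ·(32 - 2) - 26 ≡ 41. → (2, 41)
3Q: (2, 41) + (32, 26). λ = (26 - 41)/(32 - 2) ≡ 28/30 mod 43. 30⁻¹ ≡ 33 (mod 43), so λ ≡ 21.
  x = λ² - 2 - 32 = 441 - 34 ≡ 20; y = λ·(2 - 20) - 41 ≡ 11. → (20, 11)
4Q: (20, 11) + (32, 26). λ = (26 - 11)/(32 - 20) ≡ 15/12 mod 43. 12⁻¹ ≡ 18 (mod 43) since 12·18 = 216 ≡ 1, so λ ≡ 12.
  x = λ² - 20 - 32 = 144 - 52 ≡ 6; y = λ·(20 - 6) - 11 ≡ 28. → (6, 28)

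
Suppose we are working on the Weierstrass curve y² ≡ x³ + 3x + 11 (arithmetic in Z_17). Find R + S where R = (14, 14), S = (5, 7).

(14, 14) + (5, 7). λ = (7 - 14)/(5 - 14) ≡ 10/8 mod 17. 8⁻¹ ≡ 15 (mod 17), so λ ≡ 14.
  x = λ² - 14 - 5 = 196 - 19 ≡ 7; y = λ·(14 - 7) - 14 ≡ 16. → (7, 16)

(7, 16)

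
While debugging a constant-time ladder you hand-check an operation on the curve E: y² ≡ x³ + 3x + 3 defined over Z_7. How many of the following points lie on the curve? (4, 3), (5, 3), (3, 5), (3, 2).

3

(4, 3): 3² ≡ 2, rhs ≡ 2 → on.
(5, 3): 3² ≡ 2, rhs ≡ 3 → off.
(3, 5): 5² ≡ 4, rhs ≡ 4 → on.
(3, 2): 2² ≡ 4, rhs ≡ 4 → on.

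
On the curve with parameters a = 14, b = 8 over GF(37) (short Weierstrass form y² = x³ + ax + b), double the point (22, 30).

tangent at (22, 30): λ = (3·22² + 14)/(2·30) ≡ 23/23. 23⁻¹ ≡ 29 (mod 37) since 23·29 = 667 ≡ 1, so λ ≡ 23·29 ≡ 1.
  x = λ² - 22 - 22 = 1 - 44 ≡ 31; y = λ·(22 - 31) - 30 ≡ 35. → (31, 35)

(31, 35)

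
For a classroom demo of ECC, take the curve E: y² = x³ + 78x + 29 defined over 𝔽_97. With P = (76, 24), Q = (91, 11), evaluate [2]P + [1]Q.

First 2P:
Repeated addition: build up to 2P.
2P: tangent at (76, 24): λ = (3·76² + 78)/(2·24) ≡ 43/48. 48⁻¹ ≡ 95 (mod 97) since 48·95 = 4560 ≡ 1, so λ ≡ 43·95 ≡ 11.
  x = λ² - 76 - 76 = 121 - 152 ≡ 66; y = λ·(76 - 66) - 24 ≡ 86. → (66, 86)
2P = (66, 86).
Finally 2P + Q:
(66, 86) + (91, 11). λ = (11 - 86)/(91 - 66) ≡ 22/25 mod 97. 25⁻¹ ≡ 66 (mod 97), so λ ≡ 94.
  x = λ² - 66 - 91 = 8836 - 157 ≡ 46; y = λ·(66 - 46) - 86 ≡ 48. → (46, 48)

(46, 48)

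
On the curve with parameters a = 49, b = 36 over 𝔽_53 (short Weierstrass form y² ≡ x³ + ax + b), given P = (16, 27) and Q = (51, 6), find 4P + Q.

(24, 14)

First 4P:
Repeated addition: build up to 4P.
2P: tangent at (16, 27): λ = (3·16² + 49)/(2·27) ≡ 22/1. 1⁻¹ ≡ 1 (mod 53), so λ ≡ 22·1 ≡ 22.
  x = λ² - 16 - 16 = 484 - 32 ≡ 28; y = λ·(16 - 28) - 27 ≡ 27. → (28, 27)
3P: (28, 27) + (16, 27). λ = (27 - 27)/(16 - 28) ≡ 0/41 mod 53. 41⁻¹ ≡ 22 (mod 53) since 41·22 = 902 ≡ 1, so λ ≡ 0.
  x = λ² - 28 - 16 = 0 - 44 ≡ 9; y = λ·(28 - 9) - 27 ≡ 26. → (9, 26)
4P: (9, 26) + (16, 27). λ = (27 - 26)/(16 - 9) ≡ 1/7 mod 53. 7⁻¹ ≡ 38 (mod 53) since 7·38 = 266 ≡ 1, so λ ≡ 38.
  x = λ² - 9 - 16 = 1444 - 25 ≡ 41; y = λ·(9 - 41) - 26 ≡ 30. → (41, 30)
4P = (41, 30).
Finally 4P + Q:
(41, 30) + (51, 6). λ = (6 - 30)/(51 - 41) ≡ 29/10 mod 53. 10⁻¹ ≡ 16 (mod 53), so λ ≡ 40.
  x = λ² - 41 - 51 = 1600 - 92 ≡ 24; y = λ·(41 - 24) - 30 ≡ 14. → (24, 14)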